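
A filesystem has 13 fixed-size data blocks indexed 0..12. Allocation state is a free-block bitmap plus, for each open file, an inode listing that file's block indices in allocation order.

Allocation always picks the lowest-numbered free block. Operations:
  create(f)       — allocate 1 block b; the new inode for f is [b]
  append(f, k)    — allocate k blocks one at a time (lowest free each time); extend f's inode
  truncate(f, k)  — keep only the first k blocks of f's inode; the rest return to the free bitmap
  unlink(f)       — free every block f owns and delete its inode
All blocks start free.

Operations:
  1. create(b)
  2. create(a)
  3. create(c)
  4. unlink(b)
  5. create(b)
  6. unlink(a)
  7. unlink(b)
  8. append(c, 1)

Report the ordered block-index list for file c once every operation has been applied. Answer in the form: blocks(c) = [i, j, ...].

blocks(c) = [2, 0]

create(b): bitmap=F............ | b=[0]
create(a): bitmap=FF........... | a=[1] b=[0]
create(c): bitmap=FFF.......... | a=[1] b=[0] c=[2]
unlink(b): bitmap=.FF.......... | a=[1] c=[2]
create(b): bitmap=FFF.......... | a=[1] b=[0] c=[2]
unlink(a): bitmap=F.F.......... | b=[0] c=[2]
unlink(b): bitmap=..F.......... | c=[2]
append(c, 1): bitmap=F.F.......... | c=[2, 0]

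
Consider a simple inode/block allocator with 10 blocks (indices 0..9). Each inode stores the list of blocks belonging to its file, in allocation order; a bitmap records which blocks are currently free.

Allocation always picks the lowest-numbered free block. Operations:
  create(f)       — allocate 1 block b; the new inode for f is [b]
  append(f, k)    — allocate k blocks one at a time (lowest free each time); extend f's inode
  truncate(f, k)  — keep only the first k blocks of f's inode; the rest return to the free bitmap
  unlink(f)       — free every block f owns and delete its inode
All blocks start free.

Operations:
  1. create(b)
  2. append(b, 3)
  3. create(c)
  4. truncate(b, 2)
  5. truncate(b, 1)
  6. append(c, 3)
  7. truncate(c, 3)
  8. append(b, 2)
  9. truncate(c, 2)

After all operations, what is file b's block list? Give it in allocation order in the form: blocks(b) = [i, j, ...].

create(b): bitmap=F......... | b=[0]
append(b, 3): bitmap=FFFF...... | b=[0, 1, 2, 3]
create(c): bitmap=FFFFF..... | b=[0, 1, 2, 3] c=[4]
truncate(b, 2): bitmap=FF..F..... | b=[0, 1] c=[4]
truncate(b, 1): bitmap=F...F..... | b=[0] c=[4]
append(c, 3): bitmap=FFFFF..... | b=[0] c=[4, 1, 2, 3]
truncate(c, 3): bitmap=FFF.F..... | b=[0] c=[4, 1, 2]
append(b, 2): bitmap=FFFFFF.... | b=[0, 3, 5] c=[4, 1, 2]
truncate(c, 2): bitmap=FF.FFF.... | b=[0, 3, 5] c=[4, 1]

blocks(b) = [0, 3, 5]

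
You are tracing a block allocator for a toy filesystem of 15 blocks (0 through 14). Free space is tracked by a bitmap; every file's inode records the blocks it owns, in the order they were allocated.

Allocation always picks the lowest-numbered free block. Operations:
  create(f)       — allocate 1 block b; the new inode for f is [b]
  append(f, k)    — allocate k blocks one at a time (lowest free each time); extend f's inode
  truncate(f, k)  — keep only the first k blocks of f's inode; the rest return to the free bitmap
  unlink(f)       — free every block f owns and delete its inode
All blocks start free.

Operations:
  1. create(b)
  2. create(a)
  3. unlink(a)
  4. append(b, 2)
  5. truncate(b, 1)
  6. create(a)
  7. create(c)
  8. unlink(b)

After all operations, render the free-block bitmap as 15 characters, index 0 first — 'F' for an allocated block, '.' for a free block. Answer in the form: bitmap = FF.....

bitmap = .FF............

after create(b) → b:[0]  free=[F..............]
after create(a) → a:[1], b:[0]  free=[FF.............]
after unlink(a) → b:[0]  free=[F..............]
after append(b, 2) → b:[0, 1, 2]  free=[FFF............]
after truncate(b, 1) → b:[0]  free=[F..............]
after create(a) → a:[1], b:[0]  free=[FF.............]
after create(c) → a:[1], b:[0], c:[2]  free=[FFF............]
after unlink(b) → a:[1], c:[2]  free=[.FF............]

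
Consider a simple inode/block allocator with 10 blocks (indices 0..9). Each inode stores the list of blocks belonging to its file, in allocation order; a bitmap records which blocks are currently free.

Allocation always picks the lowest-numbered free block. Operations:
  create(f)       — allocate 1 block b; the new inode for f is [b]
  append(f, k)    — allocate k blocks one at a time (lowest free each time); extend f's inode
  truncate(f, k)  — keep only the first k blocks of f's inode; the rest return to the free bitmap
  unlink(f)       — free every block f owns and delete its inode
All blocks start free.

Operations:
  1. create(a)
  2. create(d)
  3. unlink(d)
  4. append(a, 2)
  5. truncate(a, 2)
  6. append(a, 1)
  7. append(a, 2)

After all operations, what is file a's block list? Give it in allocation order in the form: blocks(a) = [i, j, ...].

blocks(a) = [0, 1, 2, 3, 4]

[1] create(a) — a=0 (map F.........)
[2] create(d) — a=0 d=1 (map FF........)
[3] unlink(d) — a=0 (map F.........)
[4] append(a, 2) — a=0,1,2 (map FFF.......)
[5] truncate(a, 2) — a=0,1 (map FF........)
[6] append(a, 1) — a=0,1,2 (map FFF.......)
[7] append(a, 2) — a=0,1,2,3,4 (map FFFFF.....)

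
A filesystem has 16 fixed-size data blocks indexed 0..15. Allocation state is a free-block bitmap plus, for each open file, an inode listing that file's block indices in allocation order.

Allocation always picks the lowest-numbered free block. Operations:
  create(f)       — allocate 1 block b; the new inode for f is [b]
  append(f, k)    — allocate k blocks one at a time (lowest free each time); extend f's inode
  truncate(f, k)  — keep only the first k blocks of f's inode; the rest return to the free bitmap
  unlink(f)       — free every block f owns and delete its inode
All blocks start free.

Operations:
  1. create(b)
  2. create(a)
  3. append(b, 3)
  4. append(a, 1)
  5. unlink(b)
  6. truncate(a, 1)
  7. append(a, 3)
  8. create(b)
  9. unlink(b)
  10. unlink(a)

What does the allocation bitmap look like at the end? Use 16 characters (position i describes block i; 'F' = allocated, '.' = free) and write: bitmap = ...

  1. create(b)  ⇒  F...............  {b→[0]}
  2. create(a)  ⇒  FF..............  {a→[1]; b→[0]}
  3. append(b, 3)  ⇒  FFFFF...........  {a→[1]; b→[0, 2, 3, 4]}
  4. append(a, 1)  ⇒  FFFFFF..........  {a→[1, 5]; b→[0, 2, 3, 4]}
  5. unlink(b)  ⇒  .F...F..........  {a→[1, 5]}
  6. truncate(a, 1)  ⇒  .F..............  {a→[1]}
  7. append(a, 3)  ⇒  FFFF............  {a→[1, 0, 2, 3]}
  8. create(b)  ⇒  FFFFF...........  {a→[1, 0, 2, 3]; b→[4]}
  9. unlink(b)  ⇒  FFFF............  {a→[1, 0, 2, 3]}
  10. unlink(a)  ⇒  ................  {}

bitmap = ................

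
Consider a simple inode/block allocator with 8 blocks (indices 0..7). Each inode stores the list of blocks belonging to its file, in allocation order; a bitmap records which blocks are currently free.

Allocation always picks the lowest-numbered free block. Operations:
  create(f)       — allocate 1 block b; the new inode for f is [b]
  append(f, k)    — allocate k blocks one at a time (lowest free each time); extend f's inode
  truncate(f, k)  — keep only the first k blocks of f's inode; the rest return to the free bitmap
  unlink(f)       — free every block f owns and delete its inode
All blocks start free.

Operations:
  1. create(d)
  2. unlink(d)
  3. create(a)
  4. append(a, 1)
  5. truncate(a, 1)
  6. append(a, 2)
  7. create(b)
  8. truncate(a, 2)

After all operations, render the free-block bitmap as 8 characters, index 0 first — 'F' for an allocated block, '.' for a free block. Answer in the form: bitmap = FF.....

bitmap = FF.F....

  1. create(d)  ⇒  F.......  {d→[0]}
  2. unlink(d)  ⇒  ........  {}
  3. create(a)  ⇒  F.......  {a→[0]}
  4. append(a, 1)  ⇒  FF......  {a→[0, 1]}
  5. truncate(a, 1)  ⇒  F.......  {a→[0]}
  6. append(a, 2)  ⇒  FFF.....  {a→[0, 1, 2]}
  7. create(b)  ⇒  FFFF....  {a→[0, 1, 2]; b→[3]}
  8. truncate(a, 2)  ⇒  FF.F....  {a→[0, 1]; b→[3]}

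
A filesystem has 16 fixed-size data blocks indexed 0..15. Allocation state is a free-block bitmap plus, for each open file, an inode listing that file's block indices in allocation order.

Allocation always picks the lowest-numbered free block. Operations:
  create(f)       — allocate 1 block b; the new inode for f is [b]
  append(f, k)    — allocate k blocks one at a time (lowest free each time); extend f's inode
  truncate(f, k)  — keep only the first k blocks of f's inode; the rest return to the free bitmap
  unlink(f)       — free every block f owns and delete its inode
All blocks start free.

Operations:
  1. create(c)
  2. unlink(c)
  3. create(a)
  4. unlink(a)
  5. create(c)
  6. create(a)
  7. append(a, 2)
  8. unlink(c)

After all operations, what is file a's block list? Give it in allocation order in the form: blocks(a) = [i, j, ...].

  1. create(c)  ⇒  F...............  {c→[0]}
  2. unlink(c)  ⇒  ................  {}
  3. create(a)  ⇒  F...............  {a→[0]}
  4. unlink(a)  ⇒  ................  {}
  5. create(c)  ⇒  F...............  {c→[0]}
  6. create(a)  ⇒  FF..............  {a→[1]; c→[0]}
  7. append(a, 2)  ⇒  FFFF............  {a→[1, 2, 3]; c→[0]}
  8. unlink(c)  ⇒  .FFF............  {a→[1, 2, 3]}

blocks(a) = [1, 2, 3]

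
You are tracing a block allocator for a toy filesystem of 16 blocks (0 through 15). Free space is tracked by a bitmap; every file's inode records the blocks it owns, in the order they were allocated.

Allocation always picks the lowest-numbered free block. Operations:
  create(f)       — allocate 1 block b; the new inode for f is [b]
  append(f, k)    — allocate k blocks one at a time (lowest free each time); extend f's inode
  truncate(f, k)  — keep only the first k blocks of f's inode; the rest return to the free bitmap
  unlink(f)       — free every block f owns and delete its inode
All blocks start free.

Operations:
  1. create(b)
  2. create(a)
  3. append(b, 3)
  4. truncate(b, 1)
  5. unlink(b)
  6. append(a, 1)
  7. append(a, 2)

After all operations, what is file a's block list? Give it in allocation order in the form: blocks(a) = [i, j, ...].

blocks(a) = [1, 0, 2, 3]

create(b): bitmap=F............... | b=[0]
create(a): bitmap=FF.............. | a=[1] b=[0]
append(b, 3): bitmap=FFFFF........... | a=[1] b=[0, 2, 3, 4]
truncate(b, 1): bitmap=FF.............. | a=[1] b=[0]
unlink(b): bitmap=.F.............. | a=[1]
append(a, 1): bitmap=FF.............. | a=[1, 0]
append(a, 2): bitmap=FFFF............ | a=[1, 0, 2, 3]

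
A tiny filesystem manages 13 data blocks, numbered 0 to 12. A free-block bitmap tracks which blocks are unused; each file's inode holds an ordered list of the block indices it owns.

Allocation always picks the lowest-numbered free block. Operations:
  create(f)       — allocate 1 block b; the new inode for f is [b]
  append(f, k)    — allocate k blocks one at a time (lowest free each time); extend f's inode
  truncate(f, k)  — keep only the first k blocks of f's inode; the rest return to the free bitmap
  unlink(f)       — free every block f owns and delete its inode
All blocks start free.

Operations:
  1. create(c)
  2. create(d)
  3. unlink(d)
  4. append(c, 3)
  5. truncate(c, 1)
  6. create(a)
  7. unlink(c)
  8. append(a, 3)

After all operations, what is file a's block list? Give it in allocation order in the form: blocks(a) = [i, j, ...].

after create(c) → c:[0]  free=[F............]
after create(d) → c:[0], d:[1]  free=[FF...........]
after unlink(d) → c:[0]  free=[F............]
after append(c, 3) → c:[0, 1, 2, 3]  free=[FFFF.........]
after truncate(c, 1) → c:[0]  free=[F............]
after create(a) → a:[1], c:[0]  free=[FF...........]
after unlink(c) → a:[1]  free=[.F...........]
after append(a, 3) → a:[1, 0, 2, 3]  free=[FFFF.........]

blocks(a) = [1, 0, 2, 3]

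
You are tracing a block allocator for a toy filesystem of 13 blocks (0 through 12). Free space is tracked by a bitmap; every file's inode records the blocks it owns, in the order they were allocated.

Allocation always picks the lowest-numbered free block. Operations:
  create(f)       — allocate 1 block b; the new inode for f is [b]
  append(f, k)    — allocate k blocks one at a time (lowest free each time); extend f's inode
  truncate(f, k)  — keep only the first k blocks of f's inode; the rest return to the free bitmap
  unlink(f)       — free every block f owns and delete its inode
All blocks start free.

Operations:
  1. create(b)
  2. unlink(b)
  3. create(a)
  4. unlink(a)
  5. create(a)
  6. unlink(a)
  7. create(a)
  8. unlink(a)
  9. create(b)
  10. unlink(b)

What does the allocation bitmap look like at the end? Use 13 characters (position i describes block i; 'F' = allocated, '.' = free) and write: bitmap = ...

create(b): bitmap=F............ | b=[0]
unlink(b): bitmap=............. | 
create(a): bitmap=F............ | a=[0]
unlink(a): bitmap=............. | 
create(a): bitmap=F............ | a=[0]
unlink(a): bitmap=............. | 
create(a): bitmap=F............ | a=[0]
unlink(a): bitmap=............. | 
create(b): bitmap=F............ | b=[0]
unlink(b): bitmap=............. | 

bitmap = .............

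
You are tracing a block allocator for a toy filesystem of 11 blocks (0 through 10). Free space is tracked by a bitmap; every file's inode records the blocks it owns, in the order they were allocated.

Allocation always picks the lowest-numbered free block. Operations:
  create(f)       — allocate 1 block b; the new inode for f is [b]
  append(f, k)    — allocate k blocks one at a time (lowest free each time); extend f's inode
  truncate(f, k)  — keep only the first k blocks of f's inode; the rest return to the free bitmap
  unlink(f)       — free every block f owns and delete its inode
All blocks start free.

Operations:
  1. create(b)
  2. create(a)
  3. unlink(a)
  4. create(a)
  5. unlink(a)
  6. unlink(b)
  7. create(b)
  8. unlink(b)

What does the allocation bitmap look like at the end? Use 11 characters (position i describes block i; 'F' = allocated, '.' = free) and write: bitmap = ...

bitmap = ...........

after create(b) → b:[0]  free=[F..........]
after create(a) → a:[1], b:[0]  free=[FF.........]
after unlink(a) → b:[0]  free=[F..........]
after create(a) → a:[1], b:[0]  free=[FF.........]
after unlink(a) → b:[0]  free=[F..........]
after unlink(b) →   free=[...........]
after create(b) → b:[0]  free=[F..........]
after unlink(b) →   free=[...........]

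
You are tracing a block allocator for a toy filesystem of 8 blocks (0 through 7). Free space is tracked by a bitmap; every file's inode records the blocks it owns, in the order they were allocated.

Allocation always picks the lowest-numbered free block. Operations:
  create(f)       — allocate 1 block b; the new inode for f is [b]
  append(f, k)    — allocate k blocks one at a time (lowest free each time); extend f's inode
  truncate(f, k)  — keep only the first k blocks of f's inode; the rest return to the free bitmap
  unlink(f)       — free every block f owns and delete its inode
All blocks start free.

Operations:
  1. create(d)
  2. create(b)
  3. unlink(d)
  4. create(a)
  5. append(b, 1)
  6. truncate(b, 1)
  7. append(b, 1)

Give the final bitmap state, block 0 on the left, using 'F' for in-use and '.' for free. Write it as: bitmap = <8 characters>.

create(d): bitmap=F....... | d=[0]
create(b): bitmap=FF...... | b=[1] d=[0]
unlink(d): bitmap=.F...... | b=[1]
create(a): bitmap=FF...... | a=[0] b=[1]
append(b, 1): bitmap=FFF..... | a=[0] b=[1, 2]
truncate(b, 1): bitmap=FF...... | a=[0] b=[1]
append(b, 1): bitmap=FFF..... | a=[0] b=[1, 2]

bitmap = FFF.....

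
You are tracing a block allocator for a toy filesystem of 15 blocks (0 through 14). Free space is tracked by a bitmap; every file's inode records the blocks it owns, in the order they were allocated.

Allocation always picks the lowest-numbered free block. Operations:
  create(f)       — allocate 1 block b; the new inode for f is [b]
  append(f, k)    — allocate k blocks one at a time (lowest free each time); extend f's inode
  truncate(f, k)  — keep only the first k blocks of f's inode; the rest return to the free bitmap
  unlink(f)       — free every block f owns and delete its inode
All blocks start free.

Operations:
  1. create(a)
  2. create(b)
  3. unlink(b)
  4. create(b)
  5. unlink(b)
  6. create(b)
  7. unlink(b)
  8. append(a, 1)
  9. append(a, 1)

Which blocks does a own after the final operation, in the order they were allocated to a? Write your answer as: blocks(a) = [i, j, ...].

blocks(a) = [0, 1, 2]

create(a): bitmap=F.............. | a=[0]
create(b): bitmap=FF............. | a=[0] b=[1]
unlink(b): bitmap=F.............. | a=[0]
create(b): bitmap=FF............. | a=[0] b=[1]
unlink(b): bitmap=F.............. | a=[0]
create(b): bitmap=FF............. | a=[0] b=[1]
unlink(b): bitmap=F.............. | a=[0]
append(a, 1): bitmap=FF............. | a=[0, 1]
append(a, 1): bitmap=FFF............ | a=[0, 1, 2]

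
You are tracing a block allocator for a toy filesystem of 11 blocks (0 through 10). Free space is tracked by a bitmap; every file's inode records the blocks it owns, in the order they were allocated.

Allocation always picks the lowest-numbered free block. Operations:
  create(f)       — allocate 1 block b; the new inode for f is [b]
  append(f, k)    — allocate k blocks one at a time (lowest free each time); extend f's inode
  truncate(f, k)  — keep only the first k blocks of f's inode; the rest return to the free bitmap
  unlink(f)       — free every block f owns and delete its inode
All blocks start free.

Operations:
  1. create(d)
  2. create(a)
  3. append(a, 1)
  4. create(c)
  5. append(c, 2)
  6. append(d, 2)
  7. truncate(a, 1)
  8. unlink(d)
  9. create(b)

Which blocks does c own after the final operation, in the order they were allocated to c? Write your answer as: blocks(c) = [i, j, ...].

blocks(c) = [3, 4, 5]

[1] create(d) — d=0 (map F..........)
[2] create(a) — a=1 d=0 (map FF.........)
[3] append(a, 1) — a=1,2 d=0 (map FFF........)
[4] create(c) — a=1,2 c=3 d=0 (map FFFF.......)
[5] append(c, 2) — a=1,2 c=3,4,5 d=0 (map FFFFFF.....)
[6] append(d, 2) — a=1,2 c=3,4,5 d=0,6,7 (map FFFFFFFF...)
[7] truncate(a, 1) — a=1 c=3,4,5 d=0,6,7 (map FF.FFFFF...)
[8] unlink(d) — a=1 c=3,4,5 (map .F.FFF.....)
[9] create(b) — a=1 b=0 c=3,4,5 (map FF.FFF.....)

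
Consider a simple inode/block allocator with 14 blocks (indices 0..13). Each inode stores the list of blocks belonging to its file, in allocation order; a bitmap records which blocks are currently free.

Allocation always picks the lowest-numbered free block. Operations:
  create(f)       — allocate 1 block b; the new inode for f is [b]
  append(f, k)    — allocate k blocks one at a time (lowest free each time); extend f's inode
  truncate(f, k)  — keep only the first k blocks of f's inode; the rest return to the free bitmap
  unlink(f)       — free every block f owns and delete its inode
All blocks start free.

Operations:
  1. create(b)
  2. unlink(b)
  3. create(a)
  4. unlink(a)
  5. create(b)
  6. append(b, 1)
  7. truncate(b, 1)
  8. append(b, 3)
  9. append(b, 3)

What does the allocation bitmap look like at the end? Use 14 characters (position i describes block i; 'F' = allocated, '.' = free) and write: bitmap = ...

  1. create(b)  ⇒  F.............  {b→[0]}
  2. unlink(b)  ⇒  ..............  {}
  3. create(a)  ⇒  F.............  {a→[0]}
  4. unlink(a)  ⇒  ..............  {}
  5. create(b)  ⇒  F.............  {b→[0]}
  6. append(b, 1)  ⇒  FF............  {b→[0, 1]}
  7. truncate(b, 1)  ⇒  F.............  {b→[0]}
  8. append(b, 3)  ⇒  FFFF..........  {b→[0, 1, 2, 3]}
  9. append(b, 3)  ⇒  FFFFFFF.......  {b→[0, 1, 2, 3, 4, 5, 6]}

bitmap = FFFFFFF.......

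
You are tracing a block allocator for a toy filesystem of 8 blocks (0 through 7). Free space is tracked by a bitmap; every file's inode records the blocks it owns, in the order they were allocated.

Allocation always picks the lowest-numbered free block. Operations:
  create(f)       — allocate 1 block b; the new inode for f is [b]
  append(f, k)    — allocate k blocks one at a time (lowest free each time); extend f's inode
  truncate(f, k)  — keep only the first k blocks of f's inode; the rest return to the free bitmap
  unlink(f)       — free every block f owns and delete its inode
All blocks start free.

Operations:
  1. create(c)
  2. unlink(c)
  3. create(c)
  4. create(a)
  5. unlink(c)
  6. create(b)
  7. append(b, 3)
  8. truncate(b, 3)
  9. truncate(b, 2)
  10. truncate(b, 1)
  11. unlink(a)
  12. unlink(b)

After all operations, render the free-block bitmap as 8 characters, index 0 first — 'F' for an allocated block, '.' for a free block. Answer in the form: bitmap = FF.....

[1] create(c) — c=0 (map F.......)
[2] unlink(c) —  (map ........)
[3] create(c) — c=0 (map F.......)
[4] create(a) — a=1 c=0 (map FF......)
[5] unlink(c) — a=1 (map .F......)
[6] create(b) — a=1 b=0 (map FF......)
[7] append(b, 3) — a=1 b=0,2,3,4 (map FFFFF...)
[8] truncate(b, 3) — a=1 b=0,2,3 (map FFFF....)
[9] truncate(b, 2) — a=1 b=0,2 (map FFF.....)
[10] truncate(b, 1) — a=1 b=0 (map FF......)
[11] unlink(a) — b=0 (map F.......)
[12] unlink(b) —  (map ........)

bitmap = ........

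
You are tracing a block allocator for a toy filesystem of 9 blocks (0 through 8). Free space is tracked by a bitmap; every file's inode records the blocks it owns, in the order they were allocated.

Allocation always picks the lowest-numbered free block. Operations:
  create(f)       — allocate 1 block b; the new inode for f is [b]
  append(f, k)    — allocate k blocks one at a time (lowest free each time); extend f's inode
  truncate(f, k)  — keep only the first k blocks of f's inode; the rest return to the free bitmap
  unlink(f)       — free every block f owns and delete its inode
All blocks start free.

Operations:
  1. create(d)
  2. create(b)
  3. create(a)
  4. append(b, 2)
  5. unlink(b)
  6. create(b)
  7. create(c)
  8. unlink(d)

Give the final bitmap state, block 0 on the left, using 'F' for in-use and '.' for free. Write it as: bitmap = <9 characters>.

after create(d) → d:[0]  free=[F........]
after create(b) → b:[1], d:[0]  free=[FF.......]
after create(a) → a:[2], b:[1], d:[0]  free=[FFF......]
after append(b, 2) → a:[2], b:[1, 3, 4], d:[0]  free=[FFFFF....]
after unlink(b) → a:[2], d:[0]  free=[F.F......]
after create(b) → a:[2], b:[1], d:[0]  free=[FFF......]
after create(c) → a:[2], b:[1], c:[3], d:[0]  free=[FFFF.....]
after unlink(d) → a:[2], b:[1], c:[3]  free=[.FFF.....]

bitmap = .FFF.....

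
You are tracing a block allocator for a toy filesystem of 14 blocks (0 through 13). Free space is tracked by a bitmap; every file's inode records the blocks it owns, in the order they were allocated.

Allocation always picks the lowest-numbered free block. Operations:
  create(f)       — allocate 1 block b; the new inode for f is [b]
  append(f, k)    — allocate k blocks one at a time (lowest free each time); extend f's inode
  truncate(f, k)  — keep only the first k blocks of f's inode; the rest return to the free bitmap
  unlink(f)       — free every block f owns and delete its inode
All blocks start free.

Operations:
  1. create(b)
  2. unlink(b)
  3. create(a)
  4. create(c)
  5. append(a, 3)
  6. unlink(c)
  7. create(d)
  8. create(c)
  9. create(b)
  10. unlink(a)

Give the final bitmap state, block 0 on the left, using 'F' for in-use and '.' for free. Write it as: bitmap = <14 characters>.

bitmap = .F...FF.......

[1] create(b) — b=0 (map F.............)
[2] unlink(b) —  (map ..............)
[3] create(a) — a=0 (map F.............)
[4] create(c) — a=0 c=1 (map FF............)
[5] append(a, 3) — a=0,2,3,4 c=1 (map FFFFF.........)
[6] unlink(c) — a=0,2,3,4 (map F.FFF.........)
[7] create(d) — a=0,2,3,4 d=1 (map FFFFF.........)
[8] create(c) — a=0,2,3,4 c=5 d=1 (map FFFFFF........)
[9] create(b) — a=0,2,3,4 b=6 c=5 d=1 (map FFFFFFF.......)
[10] unlink(a) — b=6 c=5 d=1 (map .F...FF.......)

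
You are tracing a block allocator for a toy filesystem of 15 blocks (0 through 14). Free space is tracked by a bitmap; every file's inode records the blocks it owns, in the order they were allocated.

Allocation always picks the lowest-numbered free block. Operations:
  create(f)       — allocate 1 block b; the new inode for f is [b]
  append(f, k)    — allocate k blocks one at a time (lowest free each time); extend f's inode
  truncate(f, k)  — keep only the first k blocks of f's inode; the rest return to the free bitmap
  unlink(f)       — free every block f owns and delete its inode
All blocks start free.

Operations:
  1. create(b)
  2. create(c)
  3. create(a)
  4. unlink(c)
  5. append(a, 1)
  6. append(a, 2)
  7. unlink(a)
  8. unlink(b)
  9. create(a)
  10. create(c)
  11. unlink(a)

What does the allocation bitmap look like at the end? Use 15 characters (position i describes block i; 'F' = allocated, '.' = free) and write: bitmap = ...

after create(b) → b:[0]  free=[F..............]
after create(c) → b:[0], c:[1]  free=[FF.............]
after create(a) → a:[2], b:[0], c:[1]  free=[FFF............]
after unlink(c) → a:[2], b:[0]  free=[F.F............]
after append(a, 1) → a:[2, 1], b:[0]  free=[FFF............]
after append(a, 2) → a:[2, 1, 3, 4], b:[0]  free=[FFFFF..........]
after unlink(a) → b:[0]  free=[F..............]
after unlink(b) →   free=[...............]
after create(a) → a:[0]  free=[F..............]
after create(c) → a:[0], c:[1]  free=[FF.............]
after unlink(a) → c:[1]  free=[.F.............]

bitmap = .F.............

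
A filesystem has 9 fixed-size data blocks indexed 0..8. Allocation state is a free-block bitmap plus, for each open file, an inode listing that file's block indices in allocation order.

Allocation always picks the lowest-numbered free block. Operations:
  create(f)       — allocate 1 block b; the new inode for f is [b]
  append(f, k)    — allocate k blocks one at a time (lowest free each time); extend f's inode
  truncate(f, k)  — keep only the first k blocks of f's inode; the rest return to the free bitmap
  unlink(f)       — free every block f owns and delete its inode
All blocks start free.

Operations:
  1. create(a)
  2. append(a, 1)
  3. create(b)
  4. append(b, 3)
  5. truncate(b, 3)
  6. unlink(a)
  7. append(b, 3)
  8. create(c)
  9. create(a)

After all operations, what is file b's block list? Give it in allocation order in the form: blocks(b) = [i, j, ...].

blocks(b) = [2, 3, 4, 0, 1, 5]

[1] create(a) — a=0 (map F........)
[2] append(a, 1) — a=0,1 (map FF.......)
[3] create(b) — a=0,1 b=2 (map FFF......)
[4] append(b, 3) — a=0,1 b=2,3,4,5 (map FFFFFF...)
[5] truncate(b, 3) — a=0,1 b=2,3,4 (map FFFFF....)
[6] unlink(a) — b=2,3,4 (map ..FFF....)
[7] append(b, 3) — b=2,3,4,0,1,5 (map FFFFFF...)
[8] create(c) — b=2,3,4,0,1,5 c=6 (map FFFFFFF..)
[9] create(a) — a=7 b=2,3,4,0,1,5 c=6 (map FFFFFFFF.)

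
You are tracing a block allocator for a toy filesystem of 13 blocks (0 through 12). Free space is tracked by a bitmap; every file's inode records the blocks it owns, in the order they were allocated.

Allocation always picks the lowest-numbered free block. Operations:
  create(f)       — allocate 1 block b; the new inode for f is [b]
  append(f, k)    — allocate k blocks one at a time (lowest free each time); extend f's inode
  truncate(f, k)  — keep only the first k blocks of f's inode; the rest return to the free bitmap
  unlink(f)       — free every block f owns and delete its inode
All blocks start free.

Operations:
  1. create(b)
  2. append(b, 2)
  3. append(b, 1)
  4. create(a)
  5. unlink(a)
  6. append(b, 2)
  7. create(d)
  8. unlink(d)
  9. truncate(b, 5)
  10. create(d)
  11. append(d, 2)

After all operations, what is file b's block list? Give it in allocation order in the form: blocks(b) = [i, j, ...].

after create(b) → b:[0]  free=[F............]
after append(b, 2) → b:[0, 1, 2]  free=[FFF..........]
after append(b, 1) → b:[0, 1, 2, 3]  free=[FFFF.........]
after create(a) → a:[4], b:[0, 1, 2, 3]  free=[FFFFF........]
after unlink(a) → b:[0, 1, 2, 3]  free=[FFFF.........]
after append(b, 2) → b:[0, 1, 2, 3, 4, 5]  free=[FFFFFF.......]
after create(d) → b:[0, 1, 2, 3, 4, 5], d:[6]  free=[FFFFFFF......]
after unlink(d) → b:[0, 1, 2, 3, 4, 5]  free=[FFFFFF.......]
after truncate(b, 5) → b:[0, 1, 2, 3, 4]  free=[FFFFF........]
after create(d) → b:[0, 1, 2, 3, 4], d:[5]  free=[FFFFFF.......]
after append(d, 2) → b:[0, 1, 2, 3, 4], d:[5, 6, 7]  free=[FFFFFFFF.....]

blocks(b) = [0, 1, 2, 3, 4]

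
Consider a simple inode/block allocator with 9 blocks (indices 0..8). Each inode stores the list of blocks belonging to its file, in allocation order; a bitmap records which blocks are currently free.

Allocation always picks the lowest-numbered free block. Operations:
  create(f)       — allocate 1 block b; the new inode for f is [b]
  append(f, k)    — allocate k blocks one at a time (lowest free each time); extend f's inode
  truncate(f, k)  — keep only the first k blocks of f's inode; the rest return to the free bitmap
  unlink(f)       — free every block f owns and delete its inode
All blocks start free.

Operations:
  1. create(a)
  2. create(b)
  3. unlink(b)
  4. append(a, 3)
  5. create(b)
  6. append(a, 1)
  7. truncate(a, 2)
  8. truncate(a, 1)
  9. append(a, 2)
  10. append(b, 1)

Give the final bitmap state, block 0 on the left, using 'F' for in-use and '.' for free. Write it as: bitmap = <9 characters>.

bitmap = FFFFF....

[1] create(a) — a=0 (map F........)
[2] create(b) — a=0 b=1 (map FF.......)
[3] unlink(b) — a=0 (map F........)
[4] append(a, 3) — a=0,1,2,3 (map FFFF.....)
[5] create(b) — a=0,1,2,3 b=4 (map FFFFF....)
[6] append(a, 1) — a=0,1,2,3,5 b=4 (map FFFFFF...)
[7] truncate(a, 2) — a=0,1 b=4 (map FF..F....)
[8] truncate(a, 1) — a=0 b=4 (map F...F....)
[9] append(a, 2) — a=0,1,2 b=4 (map FFF.F....)
[10] append(b, 1) — a=0,1,2 b=4,3 (map FFFFF....)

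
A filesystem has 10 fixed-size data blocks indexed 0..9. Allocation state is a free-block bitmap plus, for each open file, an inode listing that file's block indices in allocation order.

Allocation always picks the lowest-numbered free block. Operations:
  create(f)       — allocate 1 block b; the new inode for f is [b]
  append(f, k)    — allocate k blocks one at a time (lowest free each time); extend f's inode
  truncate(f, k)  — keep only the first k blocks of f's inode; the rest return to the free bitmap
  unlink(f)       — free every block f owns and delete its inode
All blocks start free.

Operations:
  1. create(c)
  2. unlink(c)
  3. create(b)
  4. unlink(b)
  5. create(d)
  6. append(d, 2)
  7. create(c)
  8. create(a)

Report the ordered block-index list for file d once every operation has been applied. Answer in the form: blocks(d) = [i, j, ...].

  1. create(c)  ⇒  F.........  {c→[0]}
  2. unlink(c)  ⇒  ..........  {}
  3. create(b)  ⇒  F.........  {b→[0]}
  4. unlink(b)  ⇒  ..........  {}
  5. create(d)  ⇒  F.........  {d→[0]}
  6. append(d, 2)  ⇒  FFF.......  {d→[0, 1, 2]}
  7. create(c)  ⇒  FFFF......  {c→[3]; d→[0, 1, 2]}
  8. create(a)  ⇒  FFFFF.....  {a→[4]; c→[3]; d→[0, 1, 2]}

blocks(d) = [0, 1, 2]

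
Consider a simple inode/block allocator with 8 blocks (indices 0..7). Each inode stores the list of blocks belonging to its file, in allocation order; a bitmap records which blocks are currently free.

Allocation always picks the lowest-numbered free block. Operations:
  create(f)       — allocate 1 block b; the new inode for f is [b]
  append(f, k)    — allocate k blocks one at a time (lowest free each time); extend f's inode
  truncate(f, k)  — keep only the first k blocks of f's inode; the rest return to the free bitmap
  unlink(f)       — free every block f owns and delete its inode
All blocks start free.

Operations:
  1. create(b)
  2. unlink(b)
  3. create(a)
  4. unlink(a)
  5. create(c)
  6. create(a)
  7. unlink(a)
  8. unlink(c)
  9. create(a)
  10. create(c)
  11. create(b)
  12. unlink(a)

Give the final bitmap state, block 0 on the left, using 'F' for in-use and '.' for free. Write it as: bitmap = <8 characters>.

  1. create(b)  ⇒  F.......  {b→[0]}
  2. unlink(b)  ⇒  ........  {}
  3. create(a)  ⇒  F.......  {a→[0]}
  4. unlink(a)  ⇒  ........  {}
  5. create(c)  ⇒  F.......  {c→[0]}
  6. create(a)  ⇒  FF......  {a→[1]; c→[0]}
  7. unlink(a)  ⇒  F.......  {c→[0]}
  8. unlink(c)  ⇒  ........  {}
  9. create(a)  ⇒  F.......  {a→[0]}
  10. create(c)  ⇒  FF......  {a→[0]; c→[1]}
  11. create(b)  ⇒  FFF.....  {a→[0]; b→[2]; c→[1]}
  12. unlink(a)  ⇒  .FF.....  {b→[2]; c→[1]}

bitmap = .FF.....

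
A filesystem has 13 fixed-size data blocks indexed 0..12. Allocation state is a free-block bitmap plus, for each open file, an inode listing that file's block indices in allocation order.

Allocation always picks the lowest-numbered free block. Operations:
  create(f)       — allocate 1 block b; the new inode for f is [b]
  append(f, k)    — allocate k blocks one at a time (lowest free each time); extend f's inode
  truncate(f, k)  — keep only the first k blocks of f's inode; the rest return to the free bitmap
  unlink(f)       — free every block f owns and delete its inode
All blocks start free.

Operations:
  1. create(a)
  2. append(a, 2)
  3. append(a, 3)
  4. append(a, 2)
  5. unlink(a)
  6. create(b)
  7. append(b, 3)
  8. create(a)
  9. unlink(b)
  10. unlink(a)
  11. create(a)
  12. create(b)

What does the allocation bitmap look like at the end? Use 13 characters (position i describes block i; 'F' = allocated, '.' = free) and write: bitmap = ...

bitmap = FF...........

  1. create(a)  ⇒  F............  {a→[0]}
  2. append(a, 2)  ⇒  FFF..........  {a→[0, 1, 2]}
  3. append(a, 3)  ⇒  FFFFFF.......  {a→[0, 1, 2, 3, 4, 5]}
  4. append(a, 2)  ⇒  FFFFFFFF.....  {a→[0, 1, 2, 3, 4, 5, 6, 7]}
  5. unlink(a)  ⇒  .............  {}
  6. create(b)  ⇒  F............  {b→[0]}
  7. append(b, 3)  ⇒  FFFF.........  {b→[0, 1, 2, 3]}
  8. create(a)  ⇒  FFFFF........  {a→[4]; b→[0, 1, 2, 3]}
  9. unlink(b)  ⇒  ....F........  {a→[4]}
  10. unlink(a)  ⇒  .............  {}
  11. create(a)  ⇒  F............  {a→[0]}
  12. create(b)  ⇒  FF...........  {a→[0]; b→[1]}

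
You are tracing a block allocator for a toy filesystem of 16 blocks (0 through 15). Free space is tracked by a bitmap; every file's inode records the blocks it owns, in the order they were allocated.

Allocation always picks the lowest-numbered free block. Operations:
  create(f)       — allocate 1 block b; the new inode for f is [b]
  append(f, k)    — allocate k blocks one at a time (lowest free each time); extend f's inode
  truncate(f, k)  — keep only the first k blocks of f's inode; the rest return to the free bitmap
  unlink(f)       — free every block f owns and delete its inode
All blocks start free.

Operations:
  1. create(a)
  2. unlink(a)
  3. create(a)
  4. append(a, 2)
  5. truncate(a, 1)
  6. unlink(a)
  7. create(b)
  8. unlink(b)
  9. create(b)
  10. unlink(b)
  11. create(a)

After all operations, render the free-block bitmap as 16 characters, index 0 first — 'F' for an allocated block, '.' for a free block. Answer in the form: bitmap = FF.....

create(a): bitmap=F............... | a=[0]
unlink(a): bitmap=................ | 
create(a): bitmap=F............... | a=[0]
append(a, 2): bitmap=FFF............. | a=[0, 1, 2]
truncate(a, 1): bitmap=F............... | a=[0]
unlink(a): bitmap=................ | 
create(b): bitmap=F............... | b=[0]
unlink(b): bitmap=................ | 
create(b): bitmap=F............... | b=[0]
unlink(b): bitmap=................ | 
create(a): bitmap=F............... | a=[0]

bitmap = F...............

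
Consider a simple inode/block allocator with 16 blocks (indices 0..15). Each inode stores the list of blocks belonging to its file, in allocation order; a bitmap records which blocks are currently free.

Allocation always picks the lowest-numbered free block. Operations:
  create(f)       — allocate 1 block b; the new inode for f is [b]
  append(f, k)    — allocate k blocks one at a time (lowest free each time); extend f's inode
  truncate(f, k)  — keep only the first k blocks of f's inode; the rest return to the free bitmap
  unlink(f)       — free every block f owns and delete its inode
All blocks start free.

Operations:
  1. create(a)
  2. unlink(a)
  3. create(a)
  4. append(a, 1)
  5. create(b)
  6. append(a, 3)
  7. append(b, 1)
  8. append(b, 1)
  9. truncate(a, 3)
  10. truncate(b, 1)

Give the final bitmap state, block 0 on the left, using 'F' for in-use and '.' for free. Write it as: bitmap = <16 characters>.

create(a): bitmap=F............... | a=[0]
unlink(a): bitmap=................ | 
create(a): bitmap=F............... | a=[0]
append(a, 1): bitmap=FF.............. | a=[0, 1]
create(b): bitmap=FFF............. | a=[0, 1] b=[2]
append(a, 3): bitmap=FFFFFF.......... | a=[0, 1, 3, 4, 5] b=[2]
append(b, 1): bitmap=FFFFFFF......... | a=[0, 1, 3, 4, 5] b=[2, 6]
append(b, 1): bitmap=FFFFFFFF........ | a=[0, 1, 3, 4, 5] b=[2, 6, 7]
truncate(a, 3): bitmap=FFFF..FF........ | a=[0, 1, 3] b=[2, 6, 7]
truncate(b, 1): bitmap=FFFF............ | a=[0, 1, 3] b=[2]

bitmap = FFFF............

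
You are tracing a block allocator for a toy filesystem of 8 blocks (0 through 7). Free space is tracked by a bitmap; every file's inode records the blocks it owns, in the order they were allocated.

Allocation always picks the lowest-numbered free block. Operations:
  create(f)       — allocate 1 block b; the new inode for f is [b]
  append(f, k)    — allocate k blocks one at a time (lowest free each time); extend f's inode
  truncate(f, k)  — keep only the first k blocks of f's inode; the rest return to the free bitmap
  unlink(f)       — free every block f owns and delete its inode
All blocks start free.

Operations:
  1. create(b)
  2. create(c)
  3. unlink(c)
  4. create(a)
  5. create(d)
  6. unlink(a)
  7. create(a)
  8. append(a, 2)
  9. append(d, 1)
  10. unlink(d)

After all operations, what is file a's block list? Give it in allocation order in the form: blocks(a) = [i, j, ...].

[1] create(b) — b=0 (map F.......)
[2] create(c) — b=0 c=1 (map FF......)
[3] unlink(c) — b=0 (map F.......)
[4] create(a) — a=1 b=0 (map FF......)
[5] create(d) — a=1 b=0 d=2 (map FFF.....)
[6] unlink(a) — b=0 d=2 (map F.F.....)
[7] create(a) — a=1 b=0 d=2 (map FFF.....)
[8] append(a, 2) — a=1,3,4 b=0 d=2 (map FFFFF...)
[9] append(d, 1) — a=1,3,4 b=0 d=2,5 (map FFFFFF..)
[10] unlink(d) — a=1,3,4 b=0 (map FF.FF...)

blocks(a) = [1, 3, 4]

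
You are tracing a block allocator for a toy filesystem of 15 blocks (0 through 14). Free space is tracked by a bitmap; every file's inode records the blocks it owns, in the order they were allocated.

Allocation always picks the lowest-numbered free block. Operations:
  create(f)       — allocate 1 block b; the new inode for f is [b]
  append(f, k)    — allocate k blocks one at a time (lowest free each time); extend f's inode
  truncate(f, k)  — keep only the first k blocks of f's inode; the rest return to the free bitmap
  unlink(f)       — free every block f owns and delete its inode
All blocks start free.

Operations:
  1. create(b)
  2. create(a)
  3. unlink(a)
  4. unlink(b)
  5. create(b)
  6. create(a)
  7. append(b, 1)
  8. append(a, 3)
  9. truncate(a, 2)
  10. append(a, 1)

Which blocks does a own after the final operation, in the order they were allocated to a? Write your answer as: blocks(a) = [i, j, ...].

blocks(a) = [1, 3, 4]

  1. create(b)  ⇒  F..............  {b→[0]}
  2. create(a)  ⇒  FF.............  {a→[1]; b→[0]}
  3. unlink(a)  ⇒  F..............  {b→[0]}
  4. unlink(b)  ⇒  ...............  {}
  5. create(b)  ⇒  F..............  {b→[0]}
  6. create(a)  ⇒  FF.............  {a→[1]; b→[0]}
  7. append(b, 1)  ⇒  FFF............  {a→[1]; b→[0, 2]}
  8. append(a, 3)  ⇒  FFFFFF.........  {a→[1, 3, 4, 5]; b→[0, 2]}
  9. truncate(a, 2)  ⇒  FFFF...........  {a→[1, 3]; b→[0, 2]}
  10. append(a, 1)  ⇒  FFFFF..........  {a→[1, 3, 4]; b→[0, 2]}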